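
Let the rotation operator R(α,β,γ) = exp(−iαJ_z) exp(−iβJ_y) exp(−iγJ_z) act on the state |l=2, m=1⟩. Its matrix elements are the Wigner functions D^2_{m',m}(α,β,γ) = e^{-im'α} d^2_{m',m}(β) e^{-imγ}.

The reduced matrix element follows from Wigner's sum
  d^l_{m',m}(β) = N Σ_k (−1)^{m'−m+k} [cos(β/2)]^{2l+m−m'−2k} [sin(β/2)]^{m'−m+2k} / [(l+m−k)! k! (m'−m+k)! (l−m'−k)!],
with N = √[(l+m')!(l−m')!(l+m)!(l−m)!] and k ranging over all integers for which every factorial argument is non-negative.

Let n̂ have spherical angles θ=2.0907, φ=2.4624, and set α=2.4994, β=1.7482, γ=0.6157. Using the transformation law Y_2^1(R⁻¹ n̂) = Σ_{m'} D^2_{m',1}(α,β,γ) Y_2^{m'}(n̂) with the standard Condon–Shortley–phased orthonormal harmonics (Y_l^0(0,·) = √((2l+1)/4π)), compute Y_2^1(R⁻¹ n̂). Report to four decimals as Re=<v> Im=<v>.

Need the full column D^2_{m',1} for m'=−2..2 at α=2.4994, β=1.7482, γ=0.6157.
cos(β/2)=0.641687, sin(β/2)=0.766966
d^2_{-2,1}: single k=3 term ⇒ +0.579005;  D = -0.187233-0.547897i
d^2_{-1,1}: k∈[2..3] ⇒ +0.726643 -0.346023 = +0.380619;  D = -0.117163+0.362138i
d^2_{0,1}: k∈[1..2] ⇒ +0.496389 -0.709133 = -0.212744;  D = -0.173678+0.122866i
d^2_{1,1}: k∈[0..1] ⇒ +0.169549 -0.726643 = -0.557094;  D = +0.556899+0.014757i
d^2_{2,1}: single k=0 term ⇒ -0.405300;  D = -0.318014-0.251268i
Y_2^{m'}(θ=2.0907,φ=2.4624) and Σ D·Y over m':
  (-0.1872-0.5479i)·(+0.0613+0.2844i)  (-0.1172+0.3621i)·(+0.2592+0.2092i)  (-0.1737+0.1229i)·(-0.0819+0.0000i)  (+0.5569+0.0148i)·(-0.2592+0.2092i)  (-0.3180-0.2513i)·(+0.0613-0.2844i)
Y_2^1(R⁻¹ n̂) = -0.185964+0.160156i

Re=-0.1860 Im=0.1602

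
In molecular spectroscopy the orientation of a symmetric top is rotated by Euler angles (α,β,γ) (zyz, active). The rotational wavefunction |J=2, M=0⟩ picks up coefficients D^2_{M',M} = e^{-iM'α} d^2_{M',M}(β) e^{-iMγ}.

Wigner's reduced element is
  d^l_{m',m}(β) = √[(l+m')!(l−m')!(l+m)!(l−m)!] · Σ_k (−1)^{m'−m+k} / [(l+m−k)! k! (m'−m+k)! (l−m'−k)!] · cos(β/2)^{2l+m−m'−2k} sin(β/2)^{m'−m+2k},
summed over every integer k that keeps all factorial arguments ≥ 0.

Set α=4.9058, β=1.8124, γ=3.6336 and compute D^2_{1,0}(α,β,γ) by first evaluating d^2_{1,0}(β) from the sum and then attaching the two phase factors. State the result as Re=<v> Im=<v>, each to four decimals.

Re=0.0547 Im=0.2792

First d^2_{1,0}(β=1.8124), then the phase factors e^{-i(1)α} and e^{-i(0)γ}:
Half-angle: c=0.616741, s=0.787166. N=√(6·1·2·2)=4.898979
The bounds max(0,m−m')=0 and min(l+m,l−m')=1 give 2 terms
  k=0: (−1)^1·4.8990/(2)·0.6167^3·0.7872^1 = -0.452326
  k=1: (−1)^2·4.8990/(2)·0.6167^1·0.7872^3 = +0.736847
d^2_{1,0}(1.8124) = -0.452326 +0.736847 = +0.284522
Phases: e^{-i·(1)·4.9058}=+0.192207+0.981354i, e^{-i·(0)·3.6336}=+1.000000+0.000000i ⇒ D=+0.054687+0.279216i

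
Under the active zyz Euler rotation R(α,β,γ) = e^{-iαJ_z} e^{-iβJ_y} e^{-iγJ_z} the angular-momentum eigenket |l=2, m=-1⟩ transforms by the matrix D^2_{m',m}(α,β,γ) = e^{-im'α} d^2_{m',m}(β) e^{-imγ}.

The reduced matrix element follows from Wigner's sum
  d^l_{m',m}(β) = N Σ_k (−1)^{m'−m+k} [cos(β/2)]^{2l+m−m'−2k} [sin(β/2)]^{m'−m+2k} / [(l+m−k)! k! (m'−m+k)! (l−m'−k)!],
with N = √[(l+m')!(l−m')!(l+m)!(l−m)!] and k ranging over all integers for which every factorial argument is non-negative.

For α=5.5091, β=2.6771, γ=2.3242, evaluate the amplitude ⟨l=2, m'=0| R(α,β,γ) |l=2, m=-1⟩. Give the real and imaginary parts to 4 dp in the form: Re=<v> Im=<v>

Re=-0.3356 Im=0.3578

D^2_{0,-1}(5.5091,2.6771,2.3242) = e^{-i·0·5.5091}·d^2_{0,-1}(2.6771)·e^{-i·-1·2.3242}. Compute d first:
Half-angle: c=0.230164, s=0.973152. N=√(2·2·1·6)=4.898979
k∈{0,1} keeps every argument non-negative
  k=0: (−1)^1·4.8990/(2)·0.2302^3·0.9732^1 = -0.029065
  k=1: (−1)^2·4.8990/(2)·0.2302^1·0.9732^3 = +0.519583
d^2_{0,-1}(2.6771) = -0.029065 +0.519583 = +0.490518
Phases: e^{-i·(0)·5.5091}=+1.000000+0.000000i, e^{-i·(-1)·2.3242}=-0.684125+0.729365i ⇒ D=-0.335576+0.357767i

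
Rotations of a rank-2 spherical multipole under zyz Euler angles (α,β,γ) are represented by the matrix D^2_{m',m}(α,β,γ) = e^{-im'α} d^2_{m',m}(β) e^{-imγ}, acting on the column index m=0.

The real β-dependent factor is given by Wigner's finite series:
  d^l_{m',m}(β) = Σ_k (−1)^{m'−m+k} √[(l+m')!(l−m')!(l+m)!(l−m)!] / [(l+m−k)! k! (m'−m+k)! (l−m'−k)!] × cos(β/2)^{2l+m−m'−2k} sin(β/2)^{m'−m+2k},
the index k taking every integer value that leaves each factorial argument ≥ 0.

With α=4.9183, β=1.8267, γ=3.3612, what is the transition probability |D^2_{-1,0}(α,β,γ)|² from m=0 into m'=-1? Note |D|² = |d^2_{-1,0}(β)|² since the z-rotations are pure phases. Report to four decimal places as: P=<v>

Split into d^2_{-1,0}(β=1.8267) × two z-phases.
Half-angle: c=0.611097, s=0.791555. N=√(1·6·2·2)=4.898979
Admissible k: 1..2 (factorial args all ≥0)
  k=1: (−1)^0·4.8990/(2)·0.6111^3·0.7916^1 = +0.442475
  k=2: (−1)^1·4.8990/(2)·0.6111^1·0.7916^3 = -0.742386
d^2_{-1,0}(1.8267) = +0.442475 -0.742386 = -0.299912
|D^2_{-1,0}|² = |d^2_{-1,0}(β)|² = (-0.299912)² = 0.089947 (the z-rotation phases have unit modulus)

P=0.0899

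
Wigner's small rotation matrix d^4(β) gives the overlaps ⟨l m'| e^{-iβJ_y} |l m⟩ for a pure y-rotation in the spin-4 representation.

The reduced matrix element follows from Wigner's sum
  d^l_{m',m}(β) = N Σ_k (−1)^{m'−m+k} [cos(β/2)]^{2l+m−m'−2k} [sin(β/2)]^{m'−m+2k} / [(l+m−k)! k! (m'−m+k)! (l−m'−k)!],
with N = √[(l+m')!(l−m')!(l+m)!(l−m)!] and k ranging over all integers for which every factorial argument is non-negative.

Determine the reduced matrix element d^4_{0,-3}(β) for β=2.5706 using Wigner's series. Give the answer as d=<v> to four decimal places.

d^4_{0,-3}(β=2.5706) via Wigner's sum:
Half-angle: c=0.281634, s=0.959522. N=√(24·24·1·5040)=1703.830978
k∈{0,1} keeps every argument non-negative
  k=0: (−1)^3·1703.8310/(144)·0.2816^5·0.9595^3 = -0.018520
  k=1: (−1)^4·1703.8310/(144)·0.2816^3·0.9595^5 = +0.214977
d^4_{0,-3}(2.5706) = -0.018520 +0.214977 = +0.196457

d=0.1965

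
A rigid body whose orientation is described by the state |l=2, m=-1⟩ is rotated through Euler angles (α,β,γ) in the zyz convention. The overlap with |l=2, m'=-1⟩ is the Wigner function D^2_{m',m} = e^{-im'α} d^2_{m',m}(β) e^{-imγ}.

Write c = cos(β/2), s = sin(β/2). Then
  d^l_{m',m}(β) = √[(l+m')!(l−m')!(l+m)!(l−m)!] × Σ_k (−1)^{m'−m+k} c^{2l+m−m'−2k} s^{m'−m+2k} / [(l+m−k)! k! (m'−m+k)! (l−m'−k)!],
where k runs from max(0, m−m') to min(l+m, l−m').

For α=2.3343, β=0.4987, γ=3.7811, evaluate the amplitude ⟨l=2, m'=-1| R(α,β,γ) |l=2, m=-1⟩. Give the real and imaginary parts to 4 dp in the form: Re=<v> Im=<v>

Split into d^2_{-1,-1}(β=0.4987) × two z-phases.
c=cos(0.4987/2)=0.969073, s=sin(0.4987/2)=0.246774; N=√[1·6·1·6]=6.000000
Admissible k: 0..1 (factorial args all ≥0)
  k=0: (−1)^0·6.0000/(6)·0.9691^4·0.2468^0 = +0.881914
  k=1: (−1)^1·6.0000/(2)·0.9691^2·0.2468^2 = -0.171567
d^2_{-1,-1}(0.4987) = +0.881914 -0.171567 = +0.710347
Attach z-rotation phases: D = e^{-i(-1)(2.3343)}·(+0.710347)·e^{-i(-1)(3.7811)} = +0.700371-0.118627i

Re=0.7004 Im=-0.1186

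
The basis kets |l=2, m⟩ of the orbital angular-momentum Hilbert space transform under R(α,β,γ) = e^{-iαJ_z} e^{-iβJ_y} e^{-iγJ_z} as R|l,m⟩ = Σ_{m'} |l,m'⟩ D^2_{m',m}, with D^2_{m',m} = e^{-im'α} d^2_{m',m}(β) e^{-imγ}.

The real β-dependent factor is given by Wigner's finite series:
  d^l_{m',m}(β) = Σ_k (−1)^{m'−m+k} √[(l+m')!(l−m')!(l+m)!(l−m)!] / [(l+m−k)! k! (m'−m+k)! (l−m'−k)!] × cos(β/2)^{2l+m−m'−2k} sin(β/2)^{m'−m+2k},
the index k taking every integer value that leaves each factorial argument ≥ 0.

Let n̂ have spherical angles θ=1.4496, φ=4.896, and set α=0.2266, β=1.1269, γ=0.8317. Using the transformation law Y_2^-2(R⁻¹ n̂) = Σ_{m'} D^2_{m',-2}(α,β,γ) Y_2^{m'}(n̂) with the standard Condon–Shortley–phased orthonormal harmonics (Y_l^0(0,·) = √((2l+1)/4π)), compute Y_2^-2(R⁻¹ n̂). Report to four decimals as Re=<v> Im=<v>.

Need the full column D^2_{m',-2} for m'=−2..2 at α=0.2266, β=1.1269, γ=0.8317.
cos(β/2)=0.845417, sin(β/2)=0.534106
d^2_{-2,-2}: single k=0 term ⇒ +0.510840;  D = -0.265180+0.436620i
d^2_{-1,-2}: single k=0 term ⇒ -0.645463;  D = +0.202553-0.612858i
d^2_{0,-2}: single k=0 term ⇒ +0.499428;  D = -0.046183+0.497288i
d^2_{1,-2}: single k=0 term ⇒ -0.257622;  D = -0.034417-0.255313i
d^2_{2,-2}: single k=0 term ⇒ +0.081379;  D = +0.028713+0.076145i
Y_2^{m'}(θ=1.4496,φ=4.896) and Σ D·Y over m':
  (-0.2652+0.4366i)·(-0.3553+0.1367i)  (+0.2026-0.6129i)·(+0.0169+0.0912i)  (-0.0462+0.4973i)·(-0.3016+0.0000i)  (-0.0344-0.2553i)·(-0.0169+0.0912i)  (+0.0287+0.0761i)·(-0.3553-0.1367i)
Y_2^-2(R⁻¹ n̂) = +0.131823-0.363011i

Re=0.1318 Im=-0.3630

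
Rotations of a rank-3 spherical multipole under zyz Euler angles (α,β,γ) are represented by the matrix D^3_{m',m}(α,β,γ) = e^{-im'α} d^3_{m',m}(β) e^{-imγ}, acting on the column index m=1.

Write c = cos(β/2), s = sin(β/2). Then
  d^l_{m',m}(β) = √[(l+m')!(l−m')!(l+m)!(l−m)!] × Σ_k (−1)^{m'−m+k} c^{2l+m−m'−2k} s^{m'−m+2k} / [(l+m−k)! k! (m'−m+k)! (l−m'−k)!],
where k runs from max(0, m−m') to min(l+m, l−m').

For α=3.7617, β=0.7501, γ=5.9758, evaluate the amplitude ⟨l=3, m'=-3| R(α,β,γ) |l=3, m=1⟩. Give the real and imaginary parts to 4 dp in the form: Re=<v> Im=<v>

Re=0.0339 Im=-0.0499

D^3_{-3,1}(3.7617,0.7501,5.9758) = e^{-i·-3·3.7617}·d^3_{-3,1}(0.7501)·e^{-i·1·5.9758}. Compute d first:
Half-angle: c=0.930489, s=0.366319. N=√(1·720·24·2)=185.903201
k∈{4} keeps every argument non-negative
  k=4: (−1)^0·185.9032/(48)·0.9305^2·0.3663^4 = +0.060382
d^3_{-3,1}(0.7501) = +0.060382
D = (+0.285498-0.958379i)·(+0.060382)·(+0.953128+0.302568i) = +0.033940-0.049940i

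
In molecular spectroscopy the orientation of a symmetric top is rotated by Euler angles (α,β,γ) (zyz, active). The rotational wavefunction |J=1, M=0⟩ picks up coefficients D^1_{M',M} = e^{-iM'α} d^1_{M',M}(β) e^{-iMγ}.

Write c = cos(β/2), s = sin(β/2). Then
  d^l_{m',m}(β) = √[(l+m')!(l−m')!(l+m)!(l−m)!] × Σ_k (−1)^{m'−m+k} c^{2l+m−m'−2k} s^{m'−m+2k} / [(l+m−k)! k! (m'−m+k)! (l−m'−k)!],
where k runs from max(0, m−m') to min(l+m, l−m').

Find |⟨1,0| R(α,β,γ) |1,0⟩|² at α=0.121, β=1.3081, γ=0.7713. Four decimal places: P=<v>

P=0.0674

Split into d^1_{0,0}(β=1.3081) × two z-phases.
c=cos(1.3081/2)=0.793626, s=sin(1.3081/2)=0.608406; N=√[1·1·1·1]=1.000000
k: max(0,(0)−(0))=0 … min(1+(0),1−(0))=1
  k=0: (−1)^0·1.0000/(1)·0.7936^2·0.6084^0 = +0.629843
  k=1: (−1)^1·1.0000/(1)·0.7936^0·0.6084^2 = -0.370157
d^1_{0,0}(1.3081) = +0.629843 -0.370157 = +0.259685
|D^1_{0,0}|² = |d^1_{0,0}(β)|² = (+0.259685)² = 0.067436 (the z-rotation phases have unit modulus)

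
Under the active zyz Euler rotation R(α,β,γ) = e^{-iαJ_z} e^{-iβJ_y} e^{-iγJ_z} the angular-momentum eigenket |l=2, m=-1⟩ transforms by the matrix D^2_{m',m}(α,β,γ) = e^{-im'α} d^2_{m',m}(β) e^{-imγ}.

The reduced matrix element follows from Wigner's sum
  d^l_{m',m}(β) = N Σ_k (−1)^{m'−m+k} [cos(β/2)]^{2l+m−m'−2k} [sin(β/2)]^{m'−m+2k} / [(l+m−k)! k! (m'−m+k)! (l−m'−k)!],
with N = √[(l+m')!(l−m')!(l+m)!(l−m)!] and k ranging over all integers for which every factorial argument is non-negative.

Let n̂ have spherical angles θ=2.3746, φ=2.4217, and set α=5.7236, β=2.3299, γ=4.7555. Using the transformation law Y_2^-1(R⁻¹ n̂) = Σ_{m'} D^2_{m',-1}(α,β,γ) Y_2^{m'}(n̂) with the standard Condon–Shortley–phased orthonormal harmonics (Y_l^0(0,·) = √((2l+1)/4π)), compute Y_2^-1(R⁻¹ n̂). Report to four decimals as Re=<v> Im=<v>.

Need the full column D^2_{m',-1} for m'=−2..2 at α=5.7236, β=2.3299, γ=4.7555.
cos(β/2)=0.394796, sin(β/2)=0.918769
d^2_{-2,-1}: single k=1 term ⇒ +0.113072;  D = -0.099514-0.053687i
d^2_{-1,-1}: k∈[0..1] ⇒ +0.024294 -0.394712 = -0.370418;  D = +0.182919+0.322103i
d^2_{0,-1}: k∈[0..1] ⇒ -0.138485 +0.750010 = +0.611526;  D = +0.026355-0.610958i
d^2_{1,-1}: k∈[0..1] ⇒ +0.394712 -0.712565 = -0.317853;  D = -0.180180+0.261851i
d^2_{2,-1}: single k=0 term ⇒ -0.612381;  D = -0.561989+0.243266i
Y_2^{m'}(θ=2.3746,φ=2.4217) and Σ D·Y over m':
  (-0.0995-0.0537i)·(+0.0243+0.1844i)  (+0.1829+0.3221i)·(+0.2902+0.2545i)  (+0.0264-0.6110i)·(+0.1751+0.0000i)  (-0.1802+0.2619i)·(-0.2902+0.2545i)  (-0.5620+0.2433i)·(+0.0243-0.1844i)
Y_2^-1(R⁻¹ n̂) = +0.000075+0.001105i

Re=0.0001 Im=0.0011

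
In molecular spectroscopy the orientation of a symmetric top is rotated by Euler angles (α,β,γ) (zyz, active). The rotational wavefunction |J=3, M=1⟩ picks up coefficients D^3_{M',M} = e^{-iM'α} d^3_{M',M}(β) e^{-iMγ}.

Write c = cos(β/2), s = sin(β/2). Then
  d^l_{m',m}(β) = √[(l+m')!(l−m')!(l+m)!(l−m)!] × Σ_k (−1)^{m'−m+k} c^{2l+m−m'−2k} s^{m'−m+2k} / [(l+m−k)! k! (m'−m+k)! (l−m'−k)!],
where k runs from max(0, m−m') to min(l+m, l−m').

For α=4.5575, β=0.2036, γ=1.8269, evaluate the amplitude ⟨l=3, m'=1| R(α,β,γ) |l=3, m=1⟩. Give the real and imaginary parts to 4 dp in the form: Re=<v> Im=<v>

Re=0.8845 Im=-0.0898

First d^3_{1,1}(β=0.2036), then the phase factors e^{-i(1)α} and e^{-i(1)γ}:
With c≡cos(β/2)=0.994823 and s≡sin(β/2)=0.101624, N=[24·2·24·2]^{1/2}=48.000000
k: max(0,(1)−(1))=0 … min(3+(1),3−(1))=2
  k=0: (−1)^0·48.0000/(48)·0.9948^6·0.1016^0 = +0.969336
  k=1: (−1)^1·48.0000/(6)·0.9948^4·0.1016^2 = -0.080922
  k=2: (−1)^2·48.0000/(8)·0.9948^2·0.1016^4 = +0.000633
d^3_{1,1}(0.2036) = +0.969336 -0.080922 +0.000633 = +0.889048
Phases: e^{-i·(1)·4.5575}=-0.154270+0.988029i, e^{-i·(1)·1.8269}=-0.253313-0.967384i ⇒ D=+0.884498-0.089831i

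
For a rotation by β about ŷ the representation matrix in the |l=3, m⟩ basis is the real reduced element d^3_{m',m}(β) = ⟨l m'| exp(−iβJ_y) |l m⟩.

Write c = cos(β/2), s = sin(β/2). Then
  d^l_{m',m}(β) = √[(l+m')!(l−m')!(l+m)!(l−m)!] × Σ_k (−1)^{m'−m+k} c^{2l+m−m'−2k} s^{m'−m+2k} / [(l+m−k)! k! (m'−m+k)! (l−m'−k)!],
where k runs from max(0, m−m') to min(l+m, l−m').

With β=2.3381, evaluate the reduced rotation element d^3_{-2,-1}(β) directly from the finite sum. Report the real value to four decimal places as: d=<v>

d^3_{-2,-1}(β=2.3381) via Wigner's sum:
With c≡cos(β/2)=0.391026 and s≡sin(β/2)=0.920380, N=[1·120·2·24]^{1/2}=75.894664
k: max(0,(-1)−(-2))=1 … min(3+(-1),3−(-2))=2
  k=1: (−1)^0·75.8947/(24)·0.3910^5·0.9204^1 = +0.026607
  k=2: (−1)^1·75.8947/(12)·0.3910^3·0.9204^3 = -0.294814
d^3_{-2,-1}(2.3381) = +0.026607 -0.294814 = -0.268207

d=-0.2682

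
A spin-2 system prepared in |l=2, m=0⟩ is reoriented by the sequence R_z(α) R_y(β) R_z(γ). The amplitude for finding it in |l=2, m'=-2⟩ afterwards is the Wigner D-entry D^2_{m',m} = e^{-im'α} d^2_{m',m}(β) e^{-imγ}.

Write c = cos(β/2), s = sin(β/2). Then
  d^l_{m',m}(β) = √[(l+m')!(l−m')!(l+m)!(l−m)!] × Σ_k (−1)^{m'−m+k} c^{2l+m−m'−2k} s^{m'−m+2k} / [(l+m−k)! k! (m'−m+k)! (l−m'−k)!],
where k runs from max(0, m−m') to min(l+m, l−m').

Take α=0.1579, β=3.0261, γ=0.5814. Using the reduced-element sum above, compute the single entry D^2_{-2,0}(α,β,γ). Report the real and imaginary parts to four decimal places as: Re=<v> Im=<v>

D^2_{-2,0}(0.1579,3.0261,0.5814) = e^{-i·-2·0.1579}·d^2_{-2,0}(3.0261)·e^{-i·0·0.5814}. Compute d first:
Half-angle: c=0.057714, s=0.998333. N=√(1·24·2·2)=9.797959
The bounds max(0,m−m')=2 and min(l+m,l−m')=2 give 1 term
  k=2: (−1)^0·9.7980/(4)·0.0577^2·0.9983^2 = +0.008132
d^2_{-2,0}(3.0261) = +0.008132
Phases: e^{-i·(-2)·0.1579}=+0.950548+0.310577i, e^{-i·(0)·0.5814}=+1.000000+0.000000i ⇒ D=+0.007730+0.002526i

Re=0.0077 Im=0.0025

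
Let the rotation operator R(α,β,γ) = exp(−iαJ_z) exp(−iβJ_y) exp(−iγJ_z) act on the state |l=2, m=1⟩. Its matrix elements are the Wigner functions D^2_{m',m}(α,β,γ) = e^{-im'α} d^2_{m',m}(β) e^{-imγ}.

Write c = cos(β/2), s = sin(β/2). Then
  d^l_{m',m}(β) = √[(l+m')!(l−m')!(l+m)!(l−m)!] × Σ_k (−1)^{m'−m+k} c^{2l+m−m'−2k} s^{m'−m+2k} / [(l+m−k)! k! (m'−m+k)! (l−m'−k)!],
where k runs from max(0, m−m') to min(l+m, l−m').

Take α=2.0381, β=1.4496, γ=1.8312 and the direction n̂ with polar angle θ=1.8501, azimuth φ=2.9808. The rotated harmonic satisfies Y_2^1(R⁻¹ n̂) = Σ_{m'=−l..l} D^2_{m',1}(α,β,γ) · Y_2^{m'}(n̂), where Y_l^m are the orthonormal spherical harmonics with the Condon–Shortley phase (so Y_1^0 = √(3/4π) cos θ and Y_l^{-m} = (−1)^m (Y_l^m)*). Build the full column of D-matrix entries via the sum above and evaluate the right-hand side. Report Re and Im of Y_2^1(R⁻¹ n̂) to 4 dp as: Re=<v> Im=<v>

Need the full column D^2_{m',1} for m'=−2..2 at α=2.0381, β=1.4496, γ=1.8312.
cos(β/2)=0.748632, sin(β/2)=0.662986
d^2_{-2,1}: single k=3 term ⇒ +0.436326;  D = -0.272388+0.340860i
d^2_{-1,1}: k∈[2..3] ⇒ +0.739037 -0.193204 = +0.545833;  D = +0.534192+0.112129i
d^2_{0,1}: k∈[1..2] ⇒ +0.681373 -0.534388 = +0.146985;  D = -0.037844-0.142030i
d^2_{1,1}: k∈[0..1] ⇒ +0.314104 -0.739037 = -0.424933;  D = +0.317298-0.282648i
d^2_{2,1}: single k=0 term ⇒ -0.556339;  D = -0.517517-0.204178i
Y_2^{m'}(θ=1.8501,φ=2.9808) and Σ D·Y over m':
  (-0.2724+0.3409i)·(+0.3386+0.1128i)  (+0.5342+0.1121i)·(+0.2021+0.0328i)  (-0.0378-0.1420i)·(-0.2435+0.0000i)  (+0.3173-0.2826i)·(-0.2021+0.0328i)  (-0.5175-0.2042i)·(+0.3386-0.1128i)
Y_2^1(R⁻¹ n̂) = -0.270328+0.216206i

Re=-0.2703 Im=0.2162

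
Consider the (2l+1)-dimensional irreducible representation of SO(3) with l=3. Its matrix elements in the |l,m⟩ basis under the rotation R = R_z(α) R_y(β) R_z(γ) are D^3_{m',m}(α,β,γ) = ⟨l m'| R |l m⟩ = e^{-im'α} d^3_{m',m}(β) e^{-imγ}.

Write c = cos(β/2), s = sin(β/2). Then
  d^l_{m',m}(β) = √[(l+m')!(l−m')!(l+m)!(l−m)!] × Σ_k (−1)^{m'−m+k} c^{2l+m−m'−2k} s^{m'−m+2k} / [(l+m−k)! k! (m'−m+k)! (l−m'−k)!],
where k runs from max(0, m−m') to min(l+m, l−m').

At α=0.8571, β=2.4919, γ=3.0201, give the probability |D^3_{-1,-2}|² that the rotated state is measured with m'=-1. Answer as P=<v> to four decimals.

D^3_{-1,-2}(0.8571,2.4919,3.0201) = e^{-i·-1·0.8571}·d^3_{-1,-2}(2.4919)·e^{-i·-2·3.0201}. Compute d first:
With c≡cos(β/2)=0.319163 and s≡sin(β/2)=0.947700, N=[2·24·1·120]^{1/2}=75.894664
k∈{0,1} keeps every argument non-negative
  k=0: (−1)^1·75.8947/(24)·0.3192^5·0.9477^1 = -0.009925
  k=1: (−1)^2·75.8947/(12)·0.3192^3·0.9477^3 = +0.175017
d^3_{-1,-2}(2.4919) = -0.009925 +0.175017 = +0.165092
|D^3_{-1,-2}|² = |d^3_{-1,-2}(β)|² = (+0.165092)² = 0.027255 (the z-rotation phases have unit modulus)

P=0.0273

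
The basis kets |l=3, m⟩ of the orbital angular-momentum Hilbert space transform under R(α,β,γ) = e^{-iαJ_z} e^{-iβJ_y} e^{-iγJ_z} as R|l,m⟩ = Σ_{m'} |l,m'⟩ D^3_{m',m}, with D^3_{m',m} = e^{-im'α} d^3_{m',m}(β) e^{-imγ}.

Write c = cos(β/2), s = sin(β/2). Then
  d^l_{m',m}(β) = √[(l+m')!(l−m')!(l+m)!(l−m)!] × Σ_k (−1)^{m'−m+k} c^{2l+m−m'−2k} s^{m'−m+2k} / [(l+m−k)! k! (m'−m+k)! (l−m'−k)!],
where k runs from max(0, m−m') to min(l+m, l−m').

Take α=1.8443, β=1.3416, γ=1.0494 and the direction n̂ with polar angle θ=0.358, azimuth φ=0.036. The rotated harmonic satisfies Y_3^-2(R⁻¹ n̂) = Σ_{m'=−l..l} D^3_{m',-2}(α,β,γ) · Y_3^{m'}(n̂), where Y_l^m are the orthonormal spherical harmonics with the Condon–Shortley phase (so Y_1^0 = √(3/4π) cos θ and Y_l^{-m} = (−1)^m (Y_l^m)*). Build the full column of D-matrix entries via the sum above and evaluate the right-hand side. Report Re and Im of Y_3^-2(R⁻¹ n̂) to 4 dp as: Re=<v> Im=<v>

Re=0.0230 Im=0.1310

Need the full column D^3_{m',-2} for m'=−3..3 at α=1.8443, β=1.3416, γ=1.0494.
cos(β/2)=0.783325, sin(β/2)=0.621613
d^3_{-3,-2}: single k=1 term ⇒ +0.449060;  D = +0.098998+0.438012i
d^3_{-2,-2}: k∈[0..1] ⇒ +0.231021 -0.727406 = -0.496386;  D = -0.436619+0.236142i
d^3_{-1,-2}: k∈[0..1] ⇒ -0.579734 +0.730155 = +0.150421;  D = -0.104637-0.108063i
d^3_{0,-2}: k∈[0..1] ⇒ +0.796834 -0.501792 = +0.295041;  D = -0.148645+0.254861i
d^3_{1,-2}: k∈[0..1] ⇒ -0.730155 +0.229901 = -0.500254;  D = -0.484140-0.125945i
d^3_{2,-2}: k∈[0..1] ⇒ +0.458072 -0.057693 = +0.400379;  D = -0.007608-0.400307i
d^3_{3,-2}: single k=0 term ⇒ -0.178081;  D = +0.170517-0.051350i
Y_3^{m'}(θ=0.358,φ=0.036) and Σ D·Y over m':
  (+0.0990+0.4380i)·(+0.0178-0.0019i)  (-0.4366+0.2361i)·(+0.1172-0.0085i)  (-0.1046-0.1081i)·(+0.3832-0.0138i)  (-0.1486+0.2549i)·(+0.4845+0.0000i)  (-0.4841-0.1259i)·(-0.3832-0.0138i)  (-0.0076-0.4003i)·(+0.1172+0.0085i)  (+0.1705-0.0514i)·(-0.0178-0.0019i)
Y_3^-2(R⁻¹ n̂) = +0.022964+0.131044i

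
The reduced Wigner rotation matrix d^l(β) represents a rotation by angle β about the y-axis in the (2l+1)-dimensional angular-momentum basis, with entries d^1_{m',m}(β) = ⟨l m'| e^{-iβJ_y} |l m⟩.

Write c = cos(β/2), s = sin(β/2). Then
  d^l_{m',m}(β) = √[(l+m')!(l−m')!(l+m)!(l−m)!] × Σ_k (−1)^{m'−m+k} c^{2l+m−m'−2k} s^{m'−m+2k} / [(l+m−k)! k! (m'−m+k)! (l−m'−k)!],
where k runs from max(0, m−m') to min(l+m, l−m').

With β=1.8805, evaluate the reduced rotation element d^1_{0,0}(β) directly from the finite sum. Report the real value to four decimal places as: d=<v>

d=-0.3048

d^1_{0,0}(β=1.8805) via Wigner's sum:
Half-angle: c=0.589586, s=0.807706. N=√(1·1·1·1)=1.000000
k∈{0,1} keeps every argument non-negative
  k=0: (−1)^0·1.0000/(1)·0.5896^2·0.8077^0 = +0.347612
  k=1: (−1)^1·1.0000/(1)·0.5896^0·0.8077^2 = -0.652388
d^1_{0,0}(1.8805) = +0.347612 -0.652388 = -0.304776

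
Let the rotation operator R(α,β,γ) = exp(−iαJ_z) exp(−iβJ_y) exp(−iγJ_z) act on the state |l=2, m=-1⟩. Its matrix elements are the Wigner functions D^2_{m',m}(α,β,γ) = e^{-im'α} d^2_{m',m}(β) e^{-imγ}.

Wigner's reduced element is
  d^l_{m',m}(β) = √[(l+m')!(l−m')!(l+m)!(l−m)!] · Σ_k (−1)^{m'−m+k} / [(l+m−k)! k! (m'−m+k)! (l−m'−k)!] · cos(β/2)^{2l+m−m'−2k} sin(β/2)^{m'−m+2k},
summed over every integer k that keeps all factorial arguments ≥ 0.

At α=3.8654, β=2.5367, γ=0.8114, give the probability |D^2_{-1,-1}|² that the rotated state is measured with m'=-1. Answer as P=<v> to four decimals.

P=0.0551

Split into d^2_{-1,-1}(β=2.5367) × two z-phases.
Half-angle: c=0.297856, s=0.954611. N=√(1·6·1·6)=6.000000
k: max(0,(-1)−(-1))=0 … min(2+(-1),2−(-1))=1
  k=0: (−1)^0·6.0000/(6)·0.2979^4·0.9546^0 = +0.007871
  k=1: (−1)^1·6.0000/(2)·0.2979^2·0.9546^2 = -0.242542
d^2_{-1,-1}(2.5367) = +0.007871 -0.242542 = -0.234671
|D^2_{-1,-1}|² = |d^2_{-1,-1}(β)|² = (-0.234671)² = 0.055071 (the z-rotation phases have unit modulus)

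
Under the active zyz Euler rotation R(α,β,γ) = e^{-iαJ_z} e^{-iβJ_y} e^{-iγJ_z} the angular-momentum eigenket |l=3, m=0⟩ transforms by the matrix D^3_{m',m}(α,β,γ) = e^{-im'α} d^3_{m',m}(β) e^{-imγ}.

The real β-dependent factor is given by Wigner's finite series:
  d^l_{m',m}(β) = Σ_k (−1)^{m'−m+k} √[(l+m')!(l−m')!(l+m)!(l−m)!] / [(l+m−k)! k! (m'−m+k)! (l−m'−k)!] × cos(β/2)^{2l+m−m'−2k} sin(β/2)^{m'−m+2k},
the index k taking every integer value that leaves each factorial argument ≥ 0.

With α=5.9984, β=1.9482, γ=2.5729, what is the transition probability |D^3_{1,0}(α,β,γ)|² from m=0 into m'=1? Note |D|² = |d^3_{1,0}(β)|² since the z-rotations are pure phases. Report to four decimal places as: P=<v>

P=0.0167

D^3_{1,0}(5.9984,1.9482,2.5729) = e^{-i·1·5.9984}·d^3_{1,0}(1.9482)·e^{-i·0·2.5729}. Compute d first:
With c≡cos(β/2)=0.561913 and s≡sin(β/2)=0.827197, N=[24·2·6·6]^{1/2}=41.569219
k: max(0,(0)−(1))=0 … min(3+(0),3−(1))=2
  k=0: (−1)^1·41.5692/(12)·0.5619^5·0.8272^1 = -0.160525
  k=1: (−1)^2·41.5692/(4)·0.5619^3·0.8272^3 = +1.043625
  k=2: (−1)^3·41.5692/(12)·0.5619^1·0.8272^5 = -0.753881
d^3_{1,0}(1.9482) = -0.160525 +1.043625 -0.753881 = +0.129219
|D^3_{1,0}|² = |d^3_{1,0}(β)|² = (+0.129219)² = 0.016697 (the z-rotation phases have unit modulus)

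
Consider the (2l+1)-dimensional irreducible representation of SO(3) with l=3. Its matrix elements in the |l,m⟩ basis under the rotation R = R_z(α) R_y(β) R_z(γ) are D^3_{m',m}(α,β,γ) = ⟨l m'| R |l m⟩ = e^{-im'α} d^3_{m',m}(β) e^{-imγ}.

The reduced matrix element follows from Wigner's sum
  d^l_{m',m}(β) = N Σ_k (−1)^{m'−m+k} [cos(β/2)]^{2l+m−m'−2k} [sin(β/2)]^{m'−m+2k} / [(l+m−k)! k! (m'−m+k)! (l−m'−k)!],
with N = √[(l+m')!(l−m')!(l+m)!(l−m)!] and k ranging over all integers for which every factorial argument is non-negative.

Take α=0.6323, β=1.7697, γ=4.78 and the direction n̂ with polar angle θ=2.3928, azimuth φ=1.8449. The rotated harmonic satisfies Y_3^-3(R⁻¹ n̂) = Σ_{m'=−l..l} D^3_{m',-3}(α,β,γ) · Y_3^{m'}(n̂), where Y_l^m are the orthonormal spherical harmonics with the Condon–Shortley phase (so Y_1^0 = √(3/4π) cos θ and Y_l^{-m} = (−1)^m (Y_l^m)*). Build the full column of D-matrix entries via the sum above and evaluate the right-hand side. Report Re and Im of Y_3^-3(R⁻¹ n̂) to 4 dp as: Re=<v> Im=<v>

Re=0.2893 Im=-0.1603

Need the full column D^3_{m',-3} for m'=−3..3 at α=0.6323, β=1.7697, γ=4.78.
cos(β/2)=0.633406, sin(β/2)=0.773820
d^3_{-3,-3}: single k=0 term ⇒ +0.064579;  D = -0.055754-0.032588i
d^3_{-2,-3}: single k=0 term ⇒ -0.193252;  D = +0.192221-0.019940i
d^3_{-1,-3}: single k=0 term ⇒ +0.373296;  D = -0.276756+0.250511i
d^3_{0,-3}: single k=0 term ⇒ -0.526600;  D = +0.106081-0.515804i
d^3_{1,-3}: single k=0 term ⇒ +0.557146;  D = +0.231988+0.506551i
d^3_{2,-3}: single k=0 term ⇒ -0.430484;  D = -0.375907-0.209788i
d^3_{3,-3}: single k=0 term ⇒ +0.214704;  D = +0.213075-0.026400i
Y_3^{m'}(θ=2.3928,φ=1.8449) and Σ D·Y over m':
  (-0.0558-0.0326i)·(+0.0964+0.0896i)  (+0.1922-0.0199i)·(+0.2961-0.1808i)  (-0.2768+0.2505i)·(-0.1002-0.3564i)  (+0.1061-0.5158i)·(+0.0867+0.0000i)  (+0.2320+0.5066i)·(+0.1002-0.3564i)  (-0.3759-0.2098i)·(+0.2961+0.1808i)  (+0.2131-0.0264i)·(-0.0964+0.0896i)
Y_3^-3(R⁻¹ n̂) = +0.289308-0.160344i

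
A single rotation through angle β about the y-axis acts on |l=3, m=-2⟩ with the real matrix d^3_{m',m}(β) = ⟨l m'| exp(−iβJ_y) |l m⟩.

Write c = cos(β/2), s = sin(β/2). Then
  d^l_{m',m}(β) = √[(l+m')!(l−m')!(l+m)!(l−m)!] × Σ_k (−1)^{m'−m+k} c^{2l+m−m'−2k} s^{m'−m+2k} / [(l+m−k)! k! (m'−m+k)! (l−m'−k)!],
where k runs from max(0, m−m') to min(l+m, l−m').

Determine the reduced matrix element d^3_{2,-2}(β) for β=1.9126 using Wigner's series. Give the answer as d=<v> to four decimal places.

d=0.4432

d^3_{2,-2}(β=1.9126) via Wigner's sum:
With c≡cos(β/2)=0.576547 and s≡sin(β/2)=0.817064, N=[120·1·1·120]^{1/2}=120.000000
k∈{0,1} keeps every argument non-negative
  k=0: (−1)^4·120.0000/(24)·0.5765^2·0.8171^4 = +0.740736
  k=1: (−1)^5·120.0000/(120)·0.5765^0·0.8171^6 = -0.297534
d^3_{2,-2}(1.9126) = +0.740736 -0.297534 = +0.443203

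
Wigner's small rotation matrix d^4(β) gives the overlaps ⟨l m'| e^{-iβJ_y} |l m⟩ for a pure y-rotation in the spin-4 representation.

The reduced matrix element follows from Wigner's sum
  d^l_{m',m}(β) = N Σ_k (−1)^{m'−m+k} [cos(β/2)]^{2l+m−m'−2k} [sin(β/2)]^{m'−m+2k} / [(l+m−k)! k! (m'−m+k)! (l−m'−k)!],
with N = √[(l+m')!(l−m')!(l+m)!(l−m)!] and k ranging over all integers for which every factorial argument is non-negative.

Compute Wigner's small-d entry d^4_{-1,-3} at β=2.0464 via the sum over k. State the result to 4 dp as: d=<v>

d^4_{-1,-3}(β=2.0464) via Wigner's sum:
With c≡cos(β/2)=0.520637 and s≡sin(β/2)=0.853778, N=[6·120·1·5040]^{1/2}=1904.940944
k: max(0,(-3)−(-1))=0 … min(4+(-3),4−(-1))=1
  k=0: (−1)^2·1904.9409/(240)·0.5206^6·0.8538^2 = +0.115231
  k=1: (−1)^3·1904.9409/(144)·0.5206^4·0.8538^4 = -0.516462
d^4_{-1,-3}(2.0464) = +0.115231 -0.516462 = -0.401231

d=-0.4012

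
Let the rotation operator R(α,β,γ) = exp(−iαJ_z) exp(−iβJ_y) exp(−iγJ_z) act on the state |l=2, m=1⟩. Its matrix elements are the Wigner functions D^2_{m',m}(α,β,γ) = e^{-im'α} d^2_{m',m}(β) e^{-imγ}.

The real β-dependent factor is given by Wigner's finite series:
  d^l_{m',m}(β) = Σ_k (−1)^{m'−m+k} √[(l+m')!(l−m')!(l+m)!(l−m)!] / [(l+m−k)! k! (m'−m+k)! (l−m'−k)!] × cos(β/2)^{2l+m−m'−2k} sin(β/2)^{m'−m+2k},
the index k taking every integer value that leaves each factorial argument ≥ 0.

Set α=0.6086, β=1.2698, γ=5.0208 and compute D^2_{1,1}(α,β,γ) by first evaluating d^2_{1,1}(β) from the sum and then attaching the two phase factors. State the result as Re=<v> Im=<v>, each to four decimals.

First d^2_{1,1}(β=1.2698), then the phase factors e^{-i(1)α} and e^{-i(1)γ}:
c=cos(1.2698/2)=0.805131, s=sin(1.2698/2)=0.593097; N=√[6·1·6·1]=6.000000
k: max(0,(1)−(1))=0 … min(2+(1),2−(1))=1
  k=0: (−1)^0·6.0000/(6)·0.8051^4·0.5931^0 = +0.420210
  k=1: (−1)^1·6.0000/(2)·0.8051^2·0.5931^2 = -0.684078
d^2_{1,1}(1.2698) = +0.420210 -0.684078 = -0.263868
D = (+0.820449-0.571719i)·(-0.263868)·(+0.303545+0.952817i) = -0.209455-0.160484i

Re=-0.2095 Im=-0.1605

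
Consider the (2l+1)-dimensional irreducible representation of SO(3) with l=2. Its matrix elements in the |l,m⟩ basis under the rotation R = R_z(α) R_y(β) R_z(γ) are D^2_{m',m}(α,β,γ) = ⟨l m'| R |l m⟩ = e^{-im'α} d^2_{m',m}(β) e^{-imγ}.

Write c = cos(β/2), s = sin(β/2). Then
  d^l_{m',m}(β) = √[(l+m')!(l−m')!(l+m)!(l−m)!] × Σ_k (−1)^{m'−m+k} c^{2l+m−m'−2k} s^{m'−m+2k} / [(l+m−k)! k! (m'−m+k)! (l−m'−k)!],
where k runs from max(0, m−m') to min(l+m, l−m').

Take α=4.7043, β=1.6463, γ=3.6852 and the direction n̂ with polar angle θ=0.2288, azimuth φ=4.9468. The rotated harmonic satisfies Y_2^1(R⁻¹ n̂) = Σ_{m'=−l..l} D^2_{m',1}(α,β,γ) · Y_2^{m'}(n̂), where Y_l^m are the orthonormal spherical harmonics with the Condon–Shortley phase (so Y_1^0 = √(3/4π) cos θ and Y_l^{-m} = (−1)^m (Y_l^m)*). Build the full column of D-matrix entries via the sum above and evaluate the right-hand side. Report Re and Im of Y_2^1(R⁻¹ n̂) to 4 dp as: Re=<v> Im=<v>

Need the full column D^2_{m',1} for m'=−2..2 at α=4.7043, β=1.6463, γ=3.6852.
cos(β/2)=0.679915, sin(β/2)=0.733291
d^2_{-2,1}: single k=3 term ⇒ +0.536184;  D = +0.454346-0.284716i
d^2_{-1,1}: k∈[2..3] ⇒ +0.745733 -0.289138 = +0.456594;  D = +0.239316+0.388852i
d^2_{0,1}: k∈[1..2] ⇒ +0.564567 -0.656689 = -0.092122;  D = +0.078842-0.047648i
d^2_{1,1}: k∈[0..1] ⇒ +0.213707 -0.745733 = -0.532026;  D = +0.271486+0.457545i
d^2_{2,1}: single k=0 term ⇒ -0.460967;  D = -0.398323+0.232011i
Y_2^{m'}(θ=0.2288,φ=4.9468) and Σ D·Y over m':
  (+0.4543-0.2847i)·(-0.0177+0.0090i)  (+0.2393+0.3889i)·(+0.0396+0.1660i)  (+0.0788-0.0476i)·(+0.5821+0.0000i)  (+0.2715+0.4575i)·(-0.0396+0.1660i)  (-0.3983+0.2320i)·(-0.0177-0.0090i)
Y_2^1(R⁻¹ n̂) = -0.092225+0.062917i

Re=-0.0922 Im=0.0629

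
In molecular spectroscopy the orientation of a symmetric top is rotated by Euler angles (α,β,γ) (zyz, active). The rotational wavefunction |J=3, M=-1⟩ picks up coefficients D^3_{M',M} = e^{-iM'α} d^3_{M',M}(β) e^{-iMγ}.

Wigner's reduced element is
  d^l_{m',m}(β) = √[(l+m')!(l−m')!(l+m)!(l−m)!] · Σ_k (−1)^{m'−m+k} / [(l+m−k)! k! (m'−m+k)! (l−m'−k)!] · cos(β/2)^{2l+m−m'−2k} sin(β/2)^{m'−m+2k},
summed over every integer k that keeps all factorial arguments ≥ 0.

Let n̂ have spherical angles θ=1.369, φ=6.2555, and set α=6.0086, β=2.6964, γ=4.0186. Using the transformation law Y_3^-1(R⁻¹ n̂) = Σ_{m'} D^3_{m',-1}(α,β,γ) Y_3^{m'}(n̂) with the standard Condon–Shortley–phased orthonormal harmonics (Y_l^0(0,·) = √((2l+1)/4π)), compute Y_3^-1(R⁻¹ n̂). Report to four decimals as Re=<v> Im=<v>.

Need the full column D^3_{m',-1} for m'=−3..3 at α=6.0086, β=2.6964, γ=4.0186.
cos(β/2)=0.220763, sin(β/2)=0.975328
d^3_{-3,-1}: single k=2 term ⇒ +0.008751;  D = -0.008738-0.000466i
d^3_{-2,-1}: k∈[1..2] ⇒ +0.001617 -0.063133 = -0.061516;  D = +0.058240+0.019808i
d^3_{-1,-1}: k∈[0..2] ⇒ +0.000116 -0.018076 +0.264609 = +0.246649;  D = -0.203230-0.139761i
d^3_{0,-1}: k∈[0..2] ⇒ -0.001772 +0.103739 -0.674945 = -0.572979;  D = +0.366394+0.440522i
d^3_{1,-1}: k∈[0..2] ⇒ +0.013557 -0.352812 +0.860801 = +0.521546;  D = -0.212287-0.476387i
d^3_{2,-1}: k∈[0..1] ⇒ -0.063133 +0.616138 = +0.553005;  D = -0.079696-0.547232i
d^3_{3,-1}: single k=0 term ⇒ +0.170804;  D = +0.022136-0.169364i
Y_3^{m'}(θ=1.369,φ=6.2555) and Σ D·Y over m':
  (-0.0087-0.0005i)·(+0.3910+0.0325i)  (+0.0582+0.0198i)·(+0.1963+0.0109i)  (-0.2032-0.1398i)·(-0.2529-0.0070i)  (+0.3664+0.4405i)·(-0.2094+0.0000i)  (-0.2123-0.4764i)·(+0.2529-0.0070i)  (-0.0797-0.5472i)·(+0.1963-0.0109i)  (+0.0221-0.1694i)·(-0.3910+0.0325i)
Y_3^-1(R⁻¹ n̂) = -0.100241-0.210024i

Re=-0.1002 Im=-0.2100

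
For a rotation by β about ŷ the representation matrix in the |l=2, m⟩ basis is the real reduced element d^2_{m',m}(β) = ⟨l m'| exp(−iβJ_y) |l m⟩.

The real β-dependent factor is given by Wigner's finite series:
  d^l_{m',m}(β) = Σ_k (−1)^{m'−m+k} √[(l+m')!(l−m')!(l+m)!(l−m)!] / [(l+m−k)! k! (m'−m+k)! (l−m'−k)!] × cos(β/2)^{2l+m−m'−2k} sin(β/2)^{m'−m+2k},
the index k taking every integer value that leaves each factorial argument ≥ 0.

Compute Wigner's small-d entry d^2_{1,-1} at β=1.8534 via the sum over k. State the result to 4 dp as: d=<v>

d=0.2828

d^2_{1,-1}(β=1.8534) via Wigner's sum:
Half-angle: c=0.600476, s=0.799643. N=√(6·1·1·6)=6.000000
k: max(0,(-1)−(1))=0 … min(2+(-1),2−(1))=1
  k=0: (−1)^2·6.0000/(2)·0.6005^2·0.7996^2 = +0.691679
  k=1: (−1)^3·6.0000/(6)·0.6005^0·0.7996^4 = -0.408869
d^2_{1,-1}(1.8534) = +0.691679 -0.408869 = +0.282810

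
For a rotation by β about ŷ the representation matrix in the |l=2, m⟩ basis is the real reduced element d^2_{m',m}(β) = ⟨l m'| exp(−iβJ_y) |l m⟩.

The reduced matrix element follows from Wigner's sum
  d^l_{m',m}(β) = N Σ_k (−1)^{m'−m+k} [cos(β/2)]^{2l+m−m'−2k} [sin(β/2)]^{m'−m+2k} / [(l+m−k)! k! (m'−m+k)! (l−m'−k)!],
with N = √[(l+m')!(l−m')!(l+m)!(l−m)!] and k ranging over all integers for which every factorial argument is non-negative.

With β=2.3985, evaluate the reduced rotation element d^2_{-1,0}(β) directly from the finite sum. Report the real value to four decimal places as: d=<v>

d^2_{-1,0}(β=2.3985) via Wigner's sum:
With c≡cos(β/2)=0.363057 and s≡sin(β/2)=0.931767, N=[1·6·2·2]^{1/2}=4.898979
k∈{1,2} keeps every argument non-negative
  k=1: (−1)^0·4.8990/(2)·0.3631^3·0.9318^1 = +0.109221
  k=2: (−1)^1·4.8990/(2)·0.3631^1·0.9318^3 = -0.719403
d^2_{-1,0}(2.3985) = +0.109221 -0.719403 = -0.610182

d=-0.6102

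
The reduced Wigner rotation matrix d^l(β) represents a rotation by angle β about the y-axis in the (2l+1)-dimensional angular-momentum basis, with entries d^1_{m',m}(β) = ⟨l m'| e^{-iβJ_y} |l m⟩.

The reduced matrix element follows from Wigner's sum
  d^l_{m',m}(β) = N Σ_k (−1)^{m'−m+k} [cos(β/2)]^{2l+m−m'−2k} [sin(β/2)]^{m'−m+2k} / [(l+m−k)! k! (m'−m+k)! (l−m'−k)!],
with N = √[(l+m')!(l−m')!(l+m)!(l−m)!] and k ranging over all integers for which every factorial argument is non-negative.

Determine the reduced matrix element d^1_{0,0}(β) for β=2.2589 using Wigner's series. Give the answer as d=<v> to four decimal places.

d=-0.6351

d^1_{0,0}(β=2.2589) via Wigner's sum:
c=cos(2.2589/2)=0.427157, s=sin(2.2589/2)=0.904177; N=√[1·1·1·1]=1.000000
Admissible k: 0..1 (factorial args all ≥0)
  k=0: (−1)^0·1.0000/(1)·0.4272^2·0.9042^0 = +0.182463
  k=1: (−1)^1·1.0000/(1)·0.4272^0·0.9042^2 = -0.817537
d^1_{0,0}(2.2589) = +0.182463 -0.817537 = -0.635074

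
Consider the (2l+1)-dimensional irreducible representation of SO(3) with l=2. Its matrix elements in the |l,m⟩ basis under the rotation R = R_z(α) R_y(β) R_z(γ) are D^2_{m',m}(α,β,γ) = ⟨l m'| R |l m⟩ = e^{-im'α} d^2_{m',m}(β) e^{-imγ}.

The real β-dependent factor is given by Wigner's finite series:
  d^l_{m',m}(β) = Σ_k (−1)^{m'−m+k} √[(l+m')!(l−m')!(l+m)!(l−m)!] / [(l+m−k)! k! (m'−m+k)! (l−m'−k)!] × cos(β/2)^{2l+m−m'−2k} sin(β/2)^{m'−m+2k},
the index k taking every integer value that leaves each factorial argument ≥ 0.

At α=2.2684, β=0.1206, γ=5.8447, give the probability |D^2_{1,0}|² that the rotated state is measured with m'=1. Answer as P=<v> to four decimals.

First d^2_{1,0}(β=0.1206), then the phase factors e^{-i(1)α} and e^{-i(0)γ}:
Half-angle: c=0.998183, s=0.060263. N=√(6·1·2·2)=4.898979
k∈{0,1} keeps every argument non-negative
  k=0: (−1)^1·4.8990/(2)·0.9982^3·0.0603^1 = -0.146811
  k=1: (−1)^2·4.8990/(2)·0.9982^1·0.0603^3 = +0.000535
d^2_{1,0}(0.1206) = -0.146811 +0.000535 = -0.146276
|D^2_{1,0}|² = |d^2_{1,0}(β)|² = (-0.146276)² = 0.021397 (the z-rotation phases have unit modulus)

P=0.0214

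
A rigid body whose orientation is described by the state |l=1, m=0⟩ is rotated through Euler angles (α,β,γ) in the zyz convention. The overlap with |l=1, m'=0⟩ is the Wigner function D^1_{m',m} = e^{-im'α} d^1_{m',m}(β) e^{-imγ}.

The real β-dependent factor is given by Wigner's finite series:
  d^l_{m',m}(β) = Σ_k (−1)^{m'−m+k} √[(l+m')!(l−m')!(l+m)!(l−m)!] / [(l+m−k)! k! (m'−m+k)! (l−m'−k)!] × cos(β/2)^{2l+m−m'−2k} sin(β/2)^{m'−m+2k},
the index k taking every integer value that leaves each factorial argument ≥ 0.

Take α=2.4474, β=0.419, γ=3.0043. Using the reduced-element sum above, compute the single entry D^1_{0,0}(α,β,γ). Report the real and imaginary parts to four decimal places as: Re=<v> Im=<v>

Re=0.9135 Im=0.0000

First d^1_{0,0}(β=0.419), then the phase factors e^{-i(0)α} and e^{-i(0)γ}:
Half-angle: c=0.978135, s=0.207971. N=√(1·1·1·1)=1.000000
The bounds max(0,m−m')=0 and min(l+m,l−m')=1 give 2 terms
  k=0: (−1)^0·1.0000/(1)·0.9781^2·0.2080^0 = +0.956748
  k=1: (−1)^1·1.0000/(1)·0.9781^0·0.2080^2 = -0.043252
d^1_{0,0}(0.419) = +0.956748 -0.043252 = +0.913496
Phases: e^{-i·(0)·2.4474}=+1.000000+0.000000i, e^{-i·(0)·3.0043}=+1.000000+0.000000i ⇒ D=+0.913496+0.000000i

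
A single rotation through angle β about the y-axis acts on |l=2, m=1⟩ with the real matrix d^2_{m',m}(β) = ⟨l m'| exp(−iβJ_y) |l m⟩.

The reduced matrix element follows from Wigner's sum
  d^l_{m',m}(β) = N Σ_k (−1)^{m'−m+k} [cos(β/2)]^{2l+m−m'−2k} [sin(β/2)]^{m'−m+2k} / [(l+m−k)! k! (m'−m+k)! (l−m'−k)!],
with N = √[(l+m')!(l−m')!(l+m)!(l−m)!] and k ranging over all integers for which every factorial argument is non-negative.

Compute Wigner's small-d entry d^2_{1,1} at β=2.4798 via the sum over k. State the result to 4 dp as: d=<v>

d=-0.2721

d^2_{1,1}(β=2.4798) via Wigner's sum:
Half-angle: c=0.324891, s=0.945752. N=√(6·1·6·1)=6.000000
k∈{0,1} keeps every argument non-negative
  k=0: (−1)^0·6.0000/(6)·0.3249^4·0.9458^0 = +0.011142
  k=1: (−1)^1·6.0000/(2)·0.3249^2·0.9458^2 = -0.283237
d^2_{1,1}(2.4798) = +0.011142 -0.283237 = -0.272096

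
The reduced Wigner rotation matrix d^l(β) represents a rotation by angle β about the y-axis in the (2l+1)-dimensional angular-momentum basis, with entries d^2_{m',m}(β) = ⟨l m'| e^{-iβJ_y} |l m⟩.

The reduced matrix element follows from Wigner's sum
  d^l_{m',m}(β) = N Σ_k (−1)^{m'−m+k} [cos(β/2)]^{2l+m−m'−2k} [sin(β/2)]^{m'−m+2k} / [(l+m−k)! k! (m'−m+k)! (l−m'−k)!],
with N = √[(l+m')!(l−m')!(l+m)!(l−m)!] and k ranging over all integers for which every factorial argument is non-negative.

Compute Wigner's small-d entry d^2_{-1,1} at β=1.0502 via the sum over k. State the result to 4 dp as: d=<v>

d=0.5013

d^2_{-1,1}(β=1.0502) via Wigner's sum:
With c≡cos(β/2)=0.865274 and s≡sin(β/2)=0.501300, N=[1·6·6·1]^{1/2}=6.000000
Admissible k: 2..3 (factorial args all ≥0)
  k=2: (−1)^0·6.0000/(2)·0.8653^2·0.5013^2 = +0.564447
  k=3: (−1)^1·6.0000/(6)·0.8653^0·0.5013^4 = -0.063152
d^2_{-1,1}(1.0502) = +0.564447 -0.063152 = +0.501294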